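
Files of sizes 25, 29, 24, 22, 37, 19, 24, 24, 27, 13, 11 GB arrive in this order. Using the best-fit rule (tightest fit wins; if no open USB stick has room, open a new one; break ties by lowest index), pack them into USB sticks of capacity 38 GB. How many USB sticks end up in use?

9

  25 → USB stick 1 (new)  [load 25/38]
  29 → USB stick 2 (new)  [load 29/38]
  24 → USB stick 3 (new)  [load 24/38]
  22 → USB stick 4 (new)  [load 22/38]
  37 → USB stick 5 (new)  [load 37/38]
  19 → USB stick 6 (new)  [load 19/38]
  24 → USB stick 7 (new)  [load 24/38]
  24 → USB stick 8 (new)  [load 24/38]
  27 → USB stick 9 (new)  [load 27/38]
  13 → USB stick 1  [load 38/38]
  11 → USB stick 9  [load 38/38]
9 USB sticks opened.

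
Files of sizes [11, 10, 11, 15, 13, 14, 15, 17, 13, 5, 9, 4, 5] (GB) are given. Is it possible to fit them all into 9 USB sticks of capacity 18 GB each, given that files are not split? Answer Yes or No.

Total = 142 GB; ⌈142/18⌉ = 8.
9 files each exceed half the capacity and cannot share a USB stick, forcing at least 9 USB sticks.
The bound of 9 does not rule out 9, but exhaustive search shows no assignment into 9 USB sticks of capacity 18 GB exists — the minimum is 10.

No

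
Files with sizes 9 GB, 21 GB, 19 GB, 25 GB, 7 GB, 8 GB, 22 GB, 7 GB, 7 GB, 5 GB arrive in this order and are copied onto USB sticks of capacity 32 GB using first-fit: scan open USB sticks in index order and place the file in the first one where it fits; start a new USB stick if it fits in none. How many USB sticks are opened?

  9 → USB stick 1 (new)  [load 9/32]
  21 → USB stick 1  [load 30/32]
  19 → USB stick 2 (new)  [load 19/32]
  25 → USB stick 3 (new)  [load 25/32]
  7 → USB stick 2  [load 26/32]
  8 → USB stick 4 (new)  [load 8/32]
  22 → USB stick 4  [load 30/32]
  7 → USB stick 3  [load 32/32]
  7 → USB stick 5 (new)  [load 7/32]
  5 → USB stick 2  [load 31/32]
5 USB sticks opened.

5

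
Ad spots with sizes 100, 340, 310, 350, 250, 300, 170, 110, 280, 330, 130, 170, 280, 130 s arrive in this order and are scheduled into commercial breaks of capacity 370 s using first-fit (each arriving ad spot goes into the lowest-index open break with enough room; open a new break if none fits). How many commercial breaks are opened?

  100 → break 1 (new)  [load 100/370]
  340 → break 2 (new)  [load 340/370]
  310 → break 3 (new)  [load 310/370]
  350 → break 4 (new)  [load 350/370]
  250 → break 1  [load 350/370]
  300 → break 5 (new)  [load 300/370]
  170 → break 6 (new)  [load 170/370]
  110 → break 6  [load 280/370]
  280 → break 7 (new)  [load 280/370]
  330 → break 8 (new)  [load 330/370]
  130 → break 9 (new)  [load 130/370]
  170 → break 9  [load 300/370]
  280 → break 10 (new)  [load 280/370]
  130 → break 11 (new)  [load 130/370]
11 commercial breaks opened.

11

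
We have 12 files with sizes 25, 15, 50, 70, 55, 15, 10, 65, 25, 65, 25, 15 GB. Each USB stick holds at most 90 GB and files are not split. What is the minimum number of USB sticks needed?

Total = 70 + 65 + 65 + 55 + 50 + 25 + 25 + 25 + 15 + 15 + 15 + 10 = 435 GB.
Lower bound: ⌈435/90⌉ = 5 USB sticks.
A packing using 5 USB sticks:
  USB stick 1: 70 + 15 = 85
  USB stick 2: 65 + 25 = 90
  USB stick 3: 65 + 25 = 90
  USB stick 4: 55 + 25 + 10 = 90
  USB stick 5: 50 + 15 + 15 = 80
This matches the lower bound, so 5 is optimal.

5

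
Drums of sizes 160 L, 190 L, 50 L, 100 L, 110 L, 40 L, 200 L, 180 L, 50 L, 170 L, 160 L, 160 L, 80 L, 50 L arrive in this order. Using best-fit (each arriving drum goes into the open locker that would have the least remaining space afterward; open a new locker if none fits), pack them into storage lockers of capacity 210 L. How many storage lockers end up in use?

  160 → locker 1 (new)  [load 160/210]
  190 → locker 2 (new)  [load 190/210]
  50 → locker 1  [load 210/210]
  100 → locker 3 (new)  [load 100/210]
  110 → locker 3  [load 210/210]
  40 → locker 4 (new)  [load 40/210]
  200 → locker 5 (new)  [load 200/210]
  180 → locker 6 (new)  [load 180/210]
  50 → locker 4  [load 90/210]
  170 → locker 7 (new)  [load 170/210]
  160 → locker 8 (new)  [load 160/210]
  160 → locker 9 (new)  [load 160/210]
  80 → locker 4  [load 170/210]
  50 → locker 8  [load 210/210]
9 storage lockers opened.

9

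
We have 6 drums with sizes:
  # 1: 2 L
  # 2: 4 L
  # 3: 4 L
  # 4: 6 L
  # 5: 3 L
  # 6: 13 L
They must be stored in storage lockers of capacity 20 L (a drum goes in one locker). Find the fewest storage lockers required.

2

Total = 13 + 6 + 4 + 4 + 3 + 2 = 32 L.
Lower bound: ⌈32/20⌉ = 2 storage lockers.
A packing using 2 storage lockers:
  locker 1: 13 + 6 = 19
  locker 2: 4 + 4 + 3 + 2 = 13
This matches the lower bound, so 2 is optimal.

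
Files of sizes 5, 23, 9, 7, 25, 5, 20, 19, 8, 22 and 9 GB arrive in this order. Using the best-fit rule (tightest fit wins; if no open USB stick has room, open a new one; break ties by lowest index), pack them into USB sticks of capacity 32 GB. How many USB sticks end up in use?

  5 → USB stick 1 (new)  [load 5/32]
  23 → USB stick 1  [load 28/32]
  9 → USB stick 2 (new)  [load 9/32]
  7 → USB stick 2  [load 16/32]
  25 → USB stick 3 (new)  [load 25/32]
  5 → USB stick 3  [load 30/32]
  20 → USB stick 4 (new)  [load 20/32]
  19 → USB stick 5 (new)  [load 19/32]
  8 → USB stick 4  [load 28/32]
  22 → USB stick 6 (new)  [load 22/32]
  9 → USB stick 6  [load 31/32]
6 USB sticks opened.

6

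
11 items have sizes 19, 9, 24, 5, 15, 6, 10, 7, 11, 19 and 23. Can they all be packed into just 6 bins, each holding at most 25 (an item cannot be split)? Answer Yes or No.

No

Total = 148; ⌈148/25⌉ = 6.
The bound of 6 does not rule out 6, but exhaustive search shows no assignment into 6 bins of capacity 25 exists — the minimum is 7.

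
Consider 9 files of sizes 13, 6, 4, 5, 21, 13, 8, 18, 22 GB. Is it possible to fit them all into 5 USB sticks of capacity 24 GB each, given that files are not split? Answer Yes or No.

A valid assignment using 5 USB sticks:
  USB stick 1: 22 = 22
  USB stick 2: 21 = 21
  USB stick 3: 18 + 6 = 24
  USB stick 4: 13 + 8 = 21
  USB stick 5: 13 + 5 + 4 = 22
Every load is within 24 GB, so 5 USB sticks suffice.

Yes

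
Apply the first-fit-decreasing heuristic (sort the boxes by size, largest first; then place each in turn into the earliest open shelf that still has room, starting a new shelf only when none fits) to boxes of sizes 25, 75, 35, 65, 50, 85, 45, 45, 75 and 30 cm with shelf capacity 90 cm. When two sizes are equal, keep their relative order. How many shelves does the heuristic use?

Sorted descending: 85, 75, 75, 65, 50, 45, 45, 35, 30, 25.
  85 → shelf 1 (new)  [load 85/90]
  75 → shelf 2 (new)  [load 75/90]
  75 → shelf 3 (new)  [load 75/90]
  65 → shelf 4 (new)  [load 65/90]
  50 → shelf 5 (new)  [load 50/90]
  45 → shelf 6 (new)  [load 45/90]
  45 → shelf 6  [load 90/90]
  35 → shelf 5  [load 85/90]
  30 → shelf 7 (new)  [load 30/90]
  25 → shelf 4  [load 90/90]
7 shelves opened.

7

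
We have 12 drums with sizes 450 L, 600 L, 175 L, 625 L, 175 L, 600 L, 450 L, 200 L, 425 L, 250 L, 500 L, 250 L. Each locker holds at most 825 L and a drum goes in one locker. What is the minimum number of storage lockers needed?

Total = 625 + 600 + 600 + 500 + 450 + 450 + 425 + 250 + 250 + 200 + 175 + 175 = 4700 L.
Lower bound: ⌈4700/825⌉ = 6 storage lockers.
Also, 7 drums each exceed 825/2 L, and no two of those can share a locker, so at least 7 storage lockers are needed.
A packing using 7 storage lockers:
  locker 1: 625 + 200 = 825
  locker 2: 600 + 175 = 775
  locker 3: 600 + 175 = 775
  locker 4: 500 + 250 = 750
  locker 5: 450 + 250 = 700
  locker 6: 450 = 450
  locker 7: 425 = 425
This matches the lower bound, so 7 is optimal.

7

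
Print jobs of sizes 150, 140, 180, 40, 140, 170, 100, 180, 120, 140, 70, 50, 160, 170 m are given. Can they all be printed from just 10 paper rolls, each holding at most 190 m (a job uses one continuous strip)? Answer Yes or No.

Total = 1810 m; ⌈1810/190⌉ = 10.
11 print jobs each exceed half the capacity and cannot share a roll, forcing at least 11 paper rolls.
At least 11 paper rolls are required, but only 10 are allowed.

No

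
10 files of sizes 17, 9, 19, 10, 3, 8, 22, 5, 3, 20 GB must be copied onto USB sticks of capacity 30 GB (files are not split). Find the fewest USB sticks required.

Total = 22 + 20 + 19 + 17 + 10 + 9 + 8 + 5 + 3 + 3 = 116 GB.
Lower bound: ⌈116/30⌉ = 4 USB sticks.
A packing using 4 USB sticks:
  USB stick 1: 22 + 8 = 30
  USB stick 2: 20 + 10 = 30
  USB stick 3: 19 + 9 = 28
  USB stick 4: 17 + 5 + 3 + 3 = 28
This matches the lower bound, so 4 is optimal.

4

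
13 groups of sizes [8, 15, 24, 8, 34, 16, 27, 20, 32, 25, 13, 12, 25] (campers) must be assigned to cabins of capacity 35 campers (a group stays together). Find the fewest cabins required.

Total = 34 + 32 + 27 + 25 + 25 + 24 + 20 + 16 + 15 + 13 + 12 + 8 + 8 = 259 campers.
Lower bound: ⌈259/35⌉ = 8 cabins.
A packing using 9 cabins:
  cabin 1: 34 = 34
  cabin 2: 32 = 32
  cabin 3: 27 + 8 = 35
  cabin 4: 25 + 8 = 33
  cabin 5: 25 = 25
  cabin 6: 24 = 24
  cabin 7: 20 + 15 = 35
  cabin 8: 16 + 13 = 29
  cabin 9: 12 = 12
No arrangement into 8 cabins stays within capacity, so 9 is optimal.

9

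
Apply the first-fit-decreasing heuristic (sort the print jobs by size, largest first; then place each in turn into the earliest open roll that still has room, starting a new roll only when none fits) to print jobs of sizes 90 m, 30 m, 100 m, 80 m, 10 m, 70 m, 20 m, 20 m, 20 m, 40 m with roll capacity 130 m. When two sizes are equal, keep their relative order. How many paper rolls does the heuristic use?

4

Sorted descending: 100, 90, 80, 70, 40, 30, 20, 20, 20, 10.
  100 → roll 1 (new)  [load 100/130]
  90 → roll 2 (new)  [load 90/130]
  80 → roll 3 (new)  [load 80/130]
  70 → roll 4 (new)  [load 70/130]
  40 → roll 2  [load 130/130]
  30 → roll 1  [load 130/130]
  20 → roll 3  [load 100/130]
  20 → roll 3  [load 120/130]
  20 → roll 4  [load 90/130]
  10 → roll 3  [load 130/130]
4 paper rolls opened.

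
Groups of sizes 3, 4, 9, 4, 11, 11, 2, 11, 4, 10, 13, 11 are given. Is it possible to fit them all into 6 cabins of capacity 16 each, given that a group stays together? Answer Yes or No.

Total = 93; ⌈93/16⌉ = 6.
7 groups each exceed half the capacity and cannot share a cabin, forcing at least 7 cabins.
At least 7 cabins are required, but only 6 are allowed.

No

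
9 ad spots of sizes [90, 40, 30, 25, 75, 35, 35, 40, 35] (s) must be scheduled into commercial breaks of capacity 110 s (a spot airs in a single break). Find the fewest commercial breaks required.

4

Total = 90 + 75 + 40 + 40 + 35 + 35 + 35 + 30 + 25 = 405 s.
Lower bound: ⌈405/110⌉ = 4 commercial breaks.
A packing using 4 commercial breaks:
  break 1: 90 = 90
  break 2: 75 + 35 = 110
  break 3: 40 + 40 + 30 = 110
  break 4: 35 + 35 + 25 = 95
This matches the lower bound, so 4 is optimal.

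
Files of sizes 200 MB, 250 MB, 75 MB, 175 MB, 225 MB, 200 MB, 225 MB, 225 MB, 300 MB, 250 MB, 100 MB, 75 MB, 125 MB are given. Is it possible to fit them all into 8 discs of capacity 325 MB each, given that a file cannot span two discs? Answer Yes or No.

Total = 2425 MB; ⌈2425/325⌉ = 8.
9 files each exceed half the capacity and cannot share a disc, forcing at least 9 discs.
At least 9 discs are required, but only 8 are allowed.

No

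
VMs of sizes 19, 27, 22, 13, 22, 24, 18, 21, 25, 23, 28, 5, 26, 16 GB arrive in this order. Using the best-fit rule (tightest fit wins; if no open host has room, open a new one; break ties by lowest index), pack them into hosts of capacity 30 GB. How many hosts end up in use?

  19 → host 1 (new)  [load 19/30]
  27 → host 2 (new)  [load 27/30]
  22 → host 3 (new)  [load 22/30]
  13 → host 4 (new)  [load 13/30]
  22 → host 5 (new)  [load 22/30]
  24 → host 6 (new)  [load 24/30]
  18 → host 7 (new)  [load 18/30]
  21 → host 8 (new)  [load 21/30]
  25 → host 9 (new)  [load 25/30]
  23 → host 10 (new)  [load 23/30]
  28 → host 11 (new)  [load 28/30]
  5 → host 9  [load 30/30]
  26 → host 12 (new)  [load 26/30]
  16 → host 4  [load 29/30]
12 hosts opened.

12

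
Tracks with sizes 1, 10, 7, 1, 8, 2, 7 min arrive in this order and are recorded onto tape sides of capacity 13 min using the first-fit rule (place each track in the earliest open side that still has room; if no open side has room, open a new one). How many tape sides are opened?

4

  1 → side 1 (new)  [load 1/13]
  10 → side 1  [load 11/13]
  7 → side 2 (new)  [load 7/13]
  1 → side 1  [load 12/13]
  8 → side 3 (new)  [load 8/13]
  2 → side 2  [load 9/13]
  7 → side 4 (new)  [load 7/13]
4 tape sides opened.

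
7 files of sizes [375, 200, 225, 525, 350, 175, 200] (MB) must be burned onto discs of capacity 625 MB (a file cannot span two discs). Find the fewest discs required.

Total = 525 + 375 + 350 + 225 + 200 + 200 + 175 = 2050 MB.
Lower bound: ⌈2050/625⌉ = 4 discs.
A packing using 4 discs:
  disc 1: 525 = 525
  disc 2: 375 + 225 = 600
  disc 3: 350 + 200 = 550
  disc 4: 200 + 175 = 375
This matches the lower bound, so 4 is optimal.

4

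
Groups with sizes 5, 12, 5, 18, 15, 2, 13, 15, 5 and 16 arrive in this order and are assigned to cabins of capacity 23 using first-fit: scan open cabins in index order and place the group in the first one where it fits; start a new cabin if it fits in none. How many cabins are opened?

  5 → cabin 1 (new)  [load 5/23]
  12 → cabin 1  [load 17/23]
  5 → cabin 1  [load 22/23]
  18 → cabin 2 (new)  [load 18/23]
  15 → cabin 3 (new)  [load 15/23]
  2 → cabin 2  [load 20/23]
  13 → cabin 4 (new)  [load 13/23]
  15 → cabin 5 (new)  [load 15/23]
  5 → cabin 3  [load 20/23]
  16 → cabin 6 (new)  [load 16/23]
6 cabins opened.

6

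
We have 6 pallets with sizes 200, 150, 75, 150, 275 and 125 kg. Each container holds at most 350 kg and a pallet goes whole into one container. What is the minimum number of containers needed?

Total = 275 + 200 + 150 + 150 + 125 + 75 = 975 kg.
Lower bound: ⌈975/350⌉ = 3 containers.
A packing using 3 containers:
  container 1: 275 + 75 = 350
  container 2: 200 + 150 = 350
  container 3: 150 + 125 = 275
This matches the lower bound, so 3 is optimal.

3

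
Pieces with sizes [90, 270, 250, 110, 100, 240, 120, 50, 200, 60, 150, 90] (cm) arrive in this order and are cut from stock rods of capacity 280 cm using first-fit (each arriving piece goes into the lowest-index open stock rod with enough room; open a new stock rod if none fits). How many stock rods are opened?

  90 → stock rod 1 (new)  [load 90/280]
  270 → stock rod 2 (new)  [load 270/280]
  250 → stock rod 3 (new)  [load 250/280]
  110 → stock rod 1  [load 200/280]
  100 → stock rod 4 (new)  [load 100/280]
  240 → stock rod 5 (new)  [load 240/280]
  120 → stock rod 4  [load 220/280]
  50 → stock rod 1  [load 250/280]
  200 → stock rod 6 (new)  [load 200/280]
  60 → stock rod 4  [load 280/280]
  150 → stock rod 7 (new)  [load 150/280]
  90 → stock rod 7  [load 240/280]
7 stock rods opened.

7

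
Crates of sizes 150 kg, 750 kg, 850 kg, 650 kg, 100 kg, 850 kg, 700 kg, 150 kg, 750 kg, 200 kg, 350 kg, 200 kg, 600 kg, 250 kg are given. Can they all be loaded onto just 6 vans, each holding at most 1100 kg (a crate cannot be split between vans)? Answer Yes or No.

Total = 6550 kg; ⌈6550/1100⌉ = 6.
7 crates each exceed half the capacity and cannot share a van, forcing at least 7 vans.
At least 7 vans are required, but only 6 are allowed.

No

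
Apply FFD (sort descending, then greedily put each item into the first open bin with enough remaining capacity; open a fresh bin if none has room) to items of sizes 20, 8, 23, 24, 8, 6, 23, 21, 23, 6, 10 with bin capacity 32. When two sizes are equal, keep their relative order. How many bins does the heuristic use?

Sorted descending: 24, 23, 23, 23, 21, 20, 10, 8, 8, 6, 6.
  24 → bin 1 (new)  [load 24/32]
  23 → bin 2 (new)  [load 23/32]
  23 → bin 3 (new)  [load 23/32]
  23 → bin 4 (new)  [load 23/32]
  21 → bin 5 (new)  [load 21/32]
  20 → bin 6 (new)  [load 20/32]
  10 → bin 5  [load 31/32]
  8 → bin 1  [load 32/32]
  8 → bin 2  [load 31/32]
  6 → bin 3  [load 29/32]
  6 → bin 4  [load 29/32]
6 bins opened.

6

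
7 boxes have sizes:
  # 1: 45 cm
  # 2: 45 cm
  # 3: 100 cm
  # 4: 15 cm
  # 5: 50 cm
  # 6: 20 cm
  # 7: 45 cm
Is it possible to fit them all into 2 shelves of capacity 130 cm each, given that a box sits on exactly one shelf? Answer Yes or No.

Total = 320 cm; ⌈320/130⌉ = 3.
At least 3 shelves are required, but only 2 are allowed.

No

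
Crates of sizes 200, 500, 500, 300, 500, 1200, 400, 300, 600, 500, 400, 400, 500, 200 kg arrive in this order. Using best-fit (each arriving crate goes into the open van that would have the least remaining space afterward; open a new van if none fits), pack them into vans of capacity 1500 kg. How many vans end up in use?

  200 → van 1 (new)  [load 200/1500]
  500 → van 1  [load 700/1500]
  500 → van 1  [load 1200/1500]
  300 → van 1  [load 1500/1500]
  500 → van 2 (new)  [load 500/1500]
  1200 → van 3 (new)  [load 1200/1500]
  400 → van 2  [load 900/1500]
  300 → van 3  [load 1500/1500]
  600 → van 2  [load 1500/1500]
  500 → van 4 (new)  [load 500/1500]
  400 → van 4  [load 900/1500]
  400 → van 4  [load 1300/1500]
  500 → van 5 (new)  [load 500/1500]
  200 → van 4  [load 1500/1500]
5 vans opened.

5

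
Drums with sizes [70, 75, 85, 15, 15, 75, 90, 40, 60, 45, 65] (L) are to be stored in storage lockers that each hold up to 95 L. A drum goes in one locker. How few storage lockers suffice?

Total = 90 + 85 + 75 + 75 + 70 + 65 + 60 + 45 + 40 + 15 + 15 = 635 L.
Lower bound: ⌈635/95⌉ = 7 storage lockers.
A packing using 8 storage lockers:
  locker 1: 90 = 90
  locker 2: 85 = 85
  locker 3: 75 + 15 = 90
  locker 4: 75 + 15 = 90
  locker 5: 70 = 70
  locker 6: 65 = 65
  locker 7: 60 = 60
  locker 8: 45 + 40 = 85
No arrangement into 7 storage lockers stays within capacity, so 8 is optimal.

8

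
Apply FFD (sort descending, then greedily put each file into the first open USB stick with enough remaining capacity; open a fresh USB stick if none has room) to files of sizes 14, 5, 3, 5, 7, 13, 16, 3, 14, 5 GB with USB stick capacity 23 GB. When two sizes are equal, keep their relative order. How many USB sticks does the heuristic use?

4

Sorted descending: 16, 14, 14, 13, 7, 5, 5, 5, 3, 3.
  16 → USB stick 1 (new)  [load 16/23]
  14 → USB stick 2 (new)  [load 14/23]
  14 → USB stick 3 (new)  [load 14/23]
  13 → USB stick 4 (new)  [load 13/23]
  7 → USB stick 1  [load 23/23]
  5 → USB stick 2  [load 19/23]
  5 → USB stick 3  [load 19/23]
  5 → USB stick 4  [load 18/23]
  3 → USB stick 2  [load 22/23]
  3 → USB stick 3  [load 22/23]
4 USB sticks opened.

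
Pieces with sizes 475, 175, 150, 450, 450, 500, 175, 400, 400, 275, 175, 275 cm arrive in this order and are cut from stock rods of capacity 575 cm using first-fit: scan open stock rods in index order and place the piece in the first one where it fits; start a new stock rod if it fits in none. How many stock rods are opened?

8

  475 → stock rod 1 (new)  [load 475/575]
  175 → stock rod 2 (new)  [load 175/575]
  150 → stock rod 2  [load 325/575]
  450 → stock rod 3 (new)  [load 450/575]
  450 → stock rod 4 (new)  [load 450/575]
  500 → stock rod 5 (new)  [load 500/575]
  175 → stock rod 2  [load 500/575]
  400 → stock rod 6 (new)  [load 400/575]
  400 → stock rod 7 (new)  [load 400/575]
  275 → stock rod 8 (new)  [load 275/575]
  175 → stock rod 6  [load 575/575]
  275 → stock rod 8  [load 550/575]
8 stock rods opened.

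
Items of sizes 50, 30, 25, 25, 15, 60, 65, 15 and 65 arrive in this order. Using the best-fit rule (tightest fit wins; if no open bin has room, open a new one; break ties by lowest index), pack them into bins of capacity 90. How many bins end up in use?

5

  50 → bin 1 (new)  [load 50/90]
  30 → bin 1  [load 80/90]
  25 → bin 2 (new)  [load 25/90]
  25 → bin 2  [load 50/90]
  15 → bin 2  [load 65/90]
  60 → bin 3 (new)  [load 60/90]
  65 → bin 4 (new)  [load 65/90]
  15 → bin 2  [load 80/90]
  65 → bin 5 (new)  [load 65/90]
5 bins opened.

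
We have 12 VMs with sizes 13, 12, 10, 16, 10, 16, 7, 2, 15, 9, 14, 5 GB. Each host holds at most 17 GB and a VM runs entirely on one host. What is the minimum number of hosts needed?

9

Total = 16 + 16 + 15 + 14 + 13 + 12 + 10 + 10 + 9 + 7 + 5 + 2 = 129 GB.
Lower bound: ⌈129/17⌉ = 8 hosts.
Also, 9 VMs each exceed 17/2 GB, and no two of those can share a host, so at least 9 hosts are needed.
A packing using 9 hosts:
  host 1: 16 = 16
  host 2: 16 = 16
  host 3: 15 + 2 = 17
  host 4: 14 = 14
  host 5: 13 = 13
  host 6: 12 + 5 = 17
  host 7: 10 + 7 = 17
  host 8: 10 = 10
  host 9: 9 = 9
This matches the lower bound, so 9 is optimal.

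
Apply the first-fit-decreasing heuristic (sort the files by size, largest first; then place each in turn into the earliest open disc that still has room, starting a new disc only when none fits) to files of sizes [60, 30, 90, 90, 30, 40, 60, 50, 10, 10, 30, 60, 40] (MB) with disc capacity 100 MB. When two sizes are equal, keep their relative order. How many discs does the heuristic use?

7

Sorted descending: 90, 90, 60, 60, 60, 50, 40, 40, 30, 30, 30, 10, 10.
  90 → disc 1 (new)  [load 90/100]
  90 → disc 2 (new)  [load 90/100]
  60 → disc 3 (new)  [load 60/100]
  60 → disc 4 (new)  [load 60/100]
  60 → disc 5 (new)  [load 60/100]
  50 → disc 6 (new)  [load 50/100]
  40 → disc 3  [load 100/100]
  40 → disc 4  [load 100/100]
  30 → disc 5  [load 90/100]
  30 → disc 6  [load 80/100]
  30 → disc 7 (new)  [load 30/100]
  10 → disc 1  [load 100/100]
  10 → disc 2  [load 100/100]
7 discs opened.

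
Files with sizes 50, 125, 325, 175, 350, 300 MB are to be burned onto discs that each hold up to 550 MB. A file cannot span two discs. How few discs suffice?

3

Total = 350 + 325 + 300 + 175 + 125 + 50 = 1325 MB.
Lower bound: ⌈1325/550⌉ = 3 discs.
A packing using 3 discs:
  disc 1: 350 + 175 = 525
  disc 2: 325 + 125 + 50 = 500
  disc 3: 300 = 300
This matches the lower bound, so 3 is optimal.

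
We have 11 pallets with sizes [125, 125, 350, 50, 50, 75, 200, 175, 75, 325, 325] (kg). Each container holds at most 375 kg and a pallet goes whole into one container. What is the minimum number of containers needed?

Total = 350 + 325 + 325 + 200 + 175 + 125 + 125 + 75 + 75 + 50 + 50 = 1875 kg.
Lower bound: ⌈1875/375⌉ = 5 containers.
A packing using 6 containers:
  container 1: 350 = 350
  container 2: 325 + 50 = 375
  container 3: 325 + 50 = 375
  container 4: 200 + 175 = 375
  container 5: 125 + 125 + 75 = 325
  container 6: 75 = 75
No arrangement into 5 containers stays within capacity, so 6 is optimal.

6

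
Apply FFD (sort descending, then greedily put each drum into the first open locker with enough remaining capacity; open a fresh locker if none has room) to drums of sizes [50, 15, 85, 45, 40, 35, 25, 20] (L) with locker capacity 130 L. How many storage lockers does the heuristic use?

3

Sorted descending: 85, 50, 45, 40, 35, 25, 20, 15.
  85 → locker 1 (new)  [load 85/130]
  50 → locker 2 (new)  [load 50/130]
  45 → locker 1  [load 130/130]
  40 → locker 2  [load 90/130]
  35 → locker 2  [load 125/130]
  25 → locker 3 (new)  [load 25/130]
  20 → locker 3  [load 45/130]
  15 → locker 3  [load 60/130]
3 storage lockers opened.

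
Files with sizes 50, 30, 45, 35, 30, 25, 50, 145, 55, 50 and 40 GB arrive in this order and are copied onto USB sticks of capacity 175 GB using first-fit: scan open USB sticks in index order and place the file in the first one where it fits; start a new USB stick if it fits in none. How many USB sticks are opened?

4

  50 → USB stick 1 (new)  [load 50/175]
  30 → USB stick 1  [load 80/175]
  45 → USB stick 1  [load 125/175]
  35 → USB stick 1  [load 160/175]
  30 → USB stick 2 (new)  [load 30/175]
  25 → USB stick 2  [load 55/175]
  50 → USB stick 2  [load 105/175]
  145 → USB stick 3 (new)  [load 145/175]
  55 → USB stick 2  [load 160/175]
  50 → USB stick 4 (new)  [load 50/175]
  40 → USB stick 4  [load 90/175]
4 USB sticks opened.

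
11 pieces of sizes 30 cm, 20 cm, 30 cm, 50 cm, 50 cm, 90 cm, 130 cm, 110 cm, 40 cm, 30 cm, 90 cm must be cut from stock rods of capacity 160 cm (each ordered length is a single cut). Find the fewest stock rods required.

Total = 130 + 110 + 90 + 90 + 50 + 50 + 40 + 30 + 30 + 30 + 20 = 670 cm.
Lower bound: ⌈670/160⌉ = 5 stock rods.
A packing using 5 stock rods:
  stock rod 1: 130 + 30 = 160
  stock rod 2: 110 + 50 = 160
  stock rod 3: 90 + 50 + 20 = 160
  stock rod 4: 90 + 40 + 30 = 160
  stock rod 5: 30 = 30
This matches the lower bound, so 5 is optimal.

5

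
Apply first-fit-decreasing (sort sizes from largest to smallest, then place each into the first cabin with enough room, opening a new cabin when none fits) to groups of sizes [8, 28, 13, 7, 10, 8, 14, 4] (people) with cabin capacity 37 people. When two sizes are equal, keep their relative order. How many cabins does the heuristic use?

Sorted descending: 28, 14, 13, 10, 8, 8, 7, 4.
  28 → cabin 1 (new)  [load 28/37]
  14 → cabin 2 (new)  [load 14/37]
  13 → cabin 2  [load 27/37]
  10 → cabin 2  [load 37/37]
  8 → cabin 1  [load 36/37]
  8 → cabin 3 (new)  [load 8/37]
  7 → cabin 3  [load 15/37]
  4 → cabin 3  [load 19/37]
3 cabins opened.

3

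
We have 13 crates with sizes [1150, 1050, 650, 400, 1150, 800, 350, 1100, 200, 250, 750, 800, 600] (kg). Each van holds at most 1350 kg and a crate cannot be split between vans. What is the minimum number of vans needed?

8

Total = 1150 + 1150 + 1100 + 1050 + 800 + 800 + 750 + 650 + 600 + 400 + 350 + 250 + 200 = 9250 kg.
Lower bound: ⌈9250/1350⌉ = 7 vans.
A packing using 8 vans:
  van 1: 1150 + 200 = 1350
  van 2: 1150 = 1150
  van 3: 1100 + 250 = 1350
  van 4: 1050 = 1050
  van 5: 800 + 400 = 1200
  van 6: 800 + 350 = 1150
  van 7: 750 + 600 = 1350
  van 8: 650 = 650
No arrangement into 7 vans stays within capacity, so 8 is optimal.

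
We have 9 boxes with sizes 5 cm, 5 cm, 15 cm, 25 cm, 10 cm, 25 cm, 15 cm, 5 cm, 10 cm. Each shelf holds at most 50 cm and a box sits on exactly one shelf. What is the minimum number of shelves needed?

Total = 25 + 25 + 15 + 15 + 10 + 10 + 5 + 5 + 5 = 115 cm.
Lower bound: ⌈115/50⌉ = 3 shelves.
A packing using 3 shelves:
  shelf 1: 25 + 25 = 50
  shelf 2: 15 + 15 + 10 + 10 = 50
  shelf 3: 5 + 5 + 5 = 15
This matches the lower bound, so 3 is optimal.

3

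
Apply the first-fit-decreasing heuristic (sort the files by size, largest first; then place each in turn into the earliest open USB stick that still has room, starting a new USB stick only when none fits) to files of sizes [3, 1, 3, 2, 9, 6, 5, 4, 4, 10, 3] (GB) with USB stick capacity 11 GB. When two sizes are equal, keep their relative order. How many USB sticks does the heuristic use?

Sorted descending: 10, 9, 6, 5, 4, 4, 3, 3, 3, 2, 1.
  10 → USB stick 1 (new)  [load 10/11]
  9 → USB stick 2 (new)  [load 9/11]
  6 → USB stick 3 (new)  [load 6/11]
  5 → USB stick 3  [load 11/11]
  4 → USB stick 4 (new)  [load 4/11]
  4 → USB stick 4  [load 8/11]
  3 → USB stick 4  [load 11/11]
  3 → USB stick 5 (new)  [load 3/11]
  3 → USB stick 5  [load 6/11]
  2 → USB stick 2  [load 11/11]
  1 → USB stick 1  [load 11/11]
5 USB sticks opened.

5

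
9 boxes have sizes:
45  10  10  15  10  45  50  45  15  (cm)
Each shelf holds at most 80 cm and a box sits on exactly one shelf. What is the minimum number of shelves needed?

Total = 50 + 45 + 45 + 45 + 15 + 15 + 10 + 10 + 10 = 245 cm.
Lower bound: ⌈245/80⌉ = 4 shelves.
A packing using 4 shelves:
  shelf 1: 50 + 15 + 15 = 80
  shelf 2: 45 + 10 + 10 + 10 = 75
  shelf 3: 45 = 45
  shelf 4: 45 = 45
This matches the lower bound, so 4 is optimal.

4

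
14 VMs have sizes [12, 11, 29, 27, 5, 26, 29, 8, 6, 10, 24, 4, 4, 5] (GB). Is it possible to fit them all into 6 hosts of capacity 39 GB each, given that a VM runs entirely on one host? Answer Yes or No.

Yes

A valid assignment using 6 hosts:
  host 1: 29 + 10 = 39
  host 2: 29 + 8 = 37
  host 3: 27 + 12 = 39
  host 4: 26 + 11 = 37
  host 5: 24 + 6 + 5 + 4 = 39
  host 6: 5 + 4 = 9
Every load is within 39 GB, so 6 hosts suffice.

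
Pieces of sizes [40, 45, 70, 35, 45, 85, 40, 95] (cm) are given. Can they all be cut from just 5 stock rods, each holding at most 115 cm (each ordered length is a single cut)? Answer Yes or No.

A valid assignment using 5 stock rods:
  stock rod 1: 95 = 95
  stock rod 2: 85 = 85
  stock rod 3: 70 + 45 = 115
  stock rod 4: 45 + 40 = 85
  stock rod 5: 40 + 35 = 75
Every load is within 115 cm, so 5 stock rods suffice.

Yes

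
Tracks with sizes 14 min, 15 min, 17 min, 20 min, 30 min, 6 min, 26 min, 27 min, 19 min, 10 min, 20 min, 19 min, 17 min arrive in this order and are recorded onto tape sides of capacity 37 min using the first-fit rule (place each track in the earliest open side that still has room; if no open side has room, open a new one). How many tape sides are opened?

  14 → side 1 (new)  [load 14/37]
  15 → side 1  [load 29/37]
  17 → side 2 (new)  [load 17/37]
  20 → side 2  [load 37/37]
  30 → side 3 (new)  [load 30/37]
  6 → side 1  [load 35/37]
  26 → side 4 (new)  [load 26/37]
  27 → side 5 (new)  [load 27/37]
  19 → side 6 (new)  [load 19/37]
  10 → side 4  [load 36/37]
  20 → side 7 (new)  [load 20/37]
  19 → side 8 (new)  [load 19/37]
  17 → side 6  [load 36/37]
8 tape sides opened.

8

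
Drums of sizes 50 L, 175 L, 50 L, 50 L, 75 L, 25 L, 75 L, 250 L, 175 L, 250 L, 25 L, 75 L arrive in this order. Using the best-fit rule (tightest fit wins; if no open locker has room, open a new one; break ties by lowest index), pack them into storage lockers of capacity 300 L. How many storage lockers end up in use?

5

  50 → locker 1 (new)  [load 50/300]
  175 → locker 1  [load 225/300]
  50 → locker 1  [load 275/300]
  50 → locker 2 (new)  [load 50/300]
  75 → locker 2  [load 125/300]
  25 → locker 1  [load 300/300]
  75 → locker 2  [load 200/300]
  250 → locker 3 (new)  [load 250/300]
  175 → locker 4 (new)  [load 175/300]
  250 → locker 5 (new)  [load 250/300]
  25 → locker 3  [load 275/300]
  75 → locker 2  [load 275/300]
5 storage lockers opened.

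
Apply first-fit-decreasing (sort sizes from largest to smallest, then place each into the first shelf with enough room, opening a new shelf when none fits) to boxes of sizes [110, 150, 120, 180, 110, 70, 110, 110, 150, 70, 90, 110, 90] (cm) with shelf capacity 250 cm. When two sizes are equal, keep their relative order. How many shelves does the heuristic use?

7

Sorted descending: 180, 150, 150, 120, 110, 110, 110, 110, 110, 90, 90, 70, 70.
  180 → shelf 1 (new)  [load 180/250]
  150 → shelf 2 (new)  [load 150/250]
  150 → shelf 3 (new)  [load 150/250]
  120 → shelf 4 (new)  [load 120/250]
  110 → shelf 4  [load 230/250]
  110 → shelf 5 (new)  [load 110/250]
  110 → shelf 5  [load 220/250]
  110 → shelf 6 (new)  [load 110/250]
  110 → shelf 6  [load 220/250]
  90 → shelf 2  [load 240/250]
  90 → shelf 3  [load 240/250]
  70 → shelf 1  [load 250/250]
  70 → shelf 7 (new)  [load 70/250]
7 shelves opened.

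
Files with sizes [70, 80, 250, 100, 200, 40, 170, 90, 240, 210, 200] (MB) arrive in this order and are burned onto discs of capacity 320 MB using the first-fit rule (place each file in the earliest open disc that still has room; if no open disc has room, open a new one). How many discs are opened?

7

  70 → disc 1 (new)  [load 70/320]
  80 → disc 1  [load 150/320]
  250 → disc 2 (new)  [load 250/320]
  100 → disc 1  [load 250/320]
  200 → disc 3 (new)  [load 200/320]
  40 → disc 1  [load 290/320]
  170 → disc 4 (new)  [load 170/320]
  90 → disc 3  [load 290/320]
  240 → disc 5 (new)  [load 240/320]
  210 → disc 6 (new)  [load 210/320]
  200 → disc 7 (new)  [load 200/320]
7 discs opened.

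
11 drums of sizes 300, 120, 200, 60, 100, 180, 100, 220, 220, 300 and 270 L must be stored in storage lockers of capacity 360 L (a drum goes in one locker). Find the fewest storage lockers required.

Total = 300 + 300 + 270 + 220 + 220 + 200 + 180 + 120 + 100 + 100 + 60 = 2070 L.
Lower bound: ⌈2070/360⌉ = 6 storage lockers.
A packing using 7 storage lockers:
  locker 1: 300 + 60 = 360
  locker 2: 300 = 300
  locker 3: 270 = 270
  locker 4: 220 + 120 = 340
  locker 5: 220 + 100 = 320
  locker 6: 200 + 100 = 300
  locker 7: 180 = 180
No arrangement into 6 storage lockers stays within capacity, so 7 is optimal.

7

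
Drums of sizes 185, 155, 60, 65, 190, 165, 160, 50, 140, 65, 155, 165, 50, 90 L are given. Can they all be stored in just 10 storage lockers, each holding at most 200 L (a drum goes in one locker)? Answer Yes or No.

Yes

A valid assignment using 10 storage lockers:
  locker 1: 190 = 190
  locker 2: 185 = 185
  locker 3: 165 = 165
  locker 4: 165 = 165
  locker 5: 160 = 160
  locker 6: 155 = 155
  locker 7: 155 = 155
  locker 8: 140 + 60 = 200
  locker 9: 90 + 65 = 155
  locker 10: 65 + 50 + 50 = 165
Every load is within 200 L, so 10 storage lockers suffice.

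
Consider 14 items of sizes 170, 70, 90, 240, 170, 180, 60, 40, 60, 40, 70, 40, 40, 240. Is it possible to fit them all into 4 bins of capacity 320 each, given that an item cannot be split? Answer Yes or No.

No

Total = 1510; ⌈1510/320⌉ = 5.
At least 5 bins are required, but only 4 are allowed.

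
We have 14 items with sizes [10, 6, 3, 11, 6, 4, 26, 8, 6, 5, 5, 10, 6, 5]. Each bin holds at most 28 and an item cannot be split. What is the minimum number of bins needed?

5

Total = 26 + 11 + 10 + 10 + 8 + 6 + 6 + 6 + 6 + 5 + 5 + 5 + 4 + 3 = 111.
Lower bound: ⌈111/28⌉ = 4 bins.
A packing using 5 bins:
  bin 1: 26 = 26
  bin 2: 11 + 10 + 6 = 27
  bin 3: 10 + 8 + 6 + 4 = 28
  bin 4: 6 + 6 + 5 + 5 + 5 = 27
  bin 5: 3 = 3
No arrangement into 4 bins stays within capacity, so 5 is optimal.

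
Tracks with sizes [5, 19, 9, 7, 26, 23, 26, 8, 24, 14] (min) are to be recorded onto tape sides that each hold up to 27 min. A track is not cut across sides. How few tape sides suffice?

Total = 26 + 26 + 24 + 23 + 19 + 14 + 9 + 8 + 7 + 5 = 161 min.
Lower bound: ⌈161/27⌉ = 6 tape sides.
A packing using 7 tape sides:
  side 1: 26 = 26
  side 2: 26 = 26
  side 3: 24 = 24
  side 4: 23 = 23
  side 5: 19 + 8 = 27
  side 6: 14 + 9 = 23
  side 7: 7 + 5 = 12
No arrangement into 6 tape sides stays within capacity, so 7 is optimal.

7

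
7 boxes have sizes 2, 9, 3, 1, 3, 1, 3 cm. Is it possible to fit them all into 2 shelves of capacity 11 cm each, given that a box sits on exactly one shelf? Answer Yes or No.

Yes

A valid assignment using 2 shelves:
  shelf 1: 9 + 2 = 11
  shelf 2: 3 + 3 + 3 + 1 + 1 = 11
Every load is within 11 cm, so 2 shelves suffice.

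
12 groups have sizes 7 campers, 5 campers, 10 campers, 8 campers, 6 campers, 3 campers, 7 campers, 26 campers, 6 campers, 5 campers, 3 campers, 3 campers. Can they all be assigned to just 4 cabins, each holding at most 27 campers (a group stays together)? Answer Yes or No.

Yes

A valid assignment using 4 cabins:
  cabin 1: 26 = 26
  cabin 2: 10 + 8 + 7 = 25
  cabin 3: 7 + 6 + 6 + 5 + 3 = 27
  cabin 4: 5 + 3 + 3 = 11
Every load is within 27 campers, so 4 cabins suffice.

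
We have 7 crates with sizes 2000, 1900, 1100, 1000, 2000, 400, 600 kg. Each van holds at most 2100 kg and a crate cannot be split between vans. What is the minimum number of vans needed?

5

Total = 2000 + 2000 + 1900 + 1100 + 1000 + 600 + 400 = 9000 kg.
Lower bound: ⌈9000/2100⌉ = 5 vans.
A packing using 5 vans:
  van 1: 2000 = 2000
  van 2: 2000 = 2000
  van 3: 1900 = 1900
  van 4: 1100 + 1000 = 2100
  van 5: 600 + 400 = 1000
This matches the lower bound, so 5 is optimal.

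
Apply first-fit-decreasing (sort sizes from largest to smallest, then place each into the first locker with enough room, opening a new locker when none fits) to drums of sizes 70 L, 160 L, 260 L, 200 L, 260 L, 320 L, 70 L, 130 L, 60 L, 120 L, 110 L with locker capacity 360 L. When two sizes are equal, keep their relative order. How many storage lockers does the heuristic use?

6

Sorted descending: 320, 260, 260, 200, 160, 130, 120, 110, 70, 70, 60.
  320 → locker 1 (new)  [load 320/360]
  260 → locker 2 (new)  [load 260/360]
  260 → locker 3 (new)  [load 260/360]
  200 → locker 4 (new)  [load 200/360]
  160 → locker 4  [load 360/360]
  130 → locker 5 (new)  [load 130/360]
  120 → locker 5  [load 250/360]
  110 → locker 5  [load 360/360]
  70 → locker 2  [load 330/360]
  70 → locker 3  [load 330/360]
  60 → locker 6 (new)  [load 60/360]
6 storage lockers opened.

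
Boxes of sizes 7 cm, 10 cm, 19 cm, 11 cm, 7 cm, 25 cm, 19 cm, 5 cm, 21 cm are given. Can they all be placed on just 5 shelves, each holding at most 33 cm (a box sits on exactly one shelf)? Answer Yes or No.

Yes

A valid assignment using 4 shelves:
  shelf 1: 25 + 7 = 32
  shelf 2: 21 + 11 = 32
  shelf 3: 19 + 10 = 29
  shelf 4: 19 + 7 + 5 = 31
That uses only 4 ≤ 5, so 5 shelves are enough.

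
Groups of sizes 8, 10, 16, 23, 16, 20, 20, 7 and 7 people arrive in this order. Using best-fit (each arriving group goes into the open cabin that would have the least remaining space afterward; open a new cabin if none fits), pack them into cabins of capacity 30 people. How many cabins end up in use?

6

  8 → cabin 1 (new)  [load 8/30]
  10 → cabin 1  [load 18/30]
  16 → cabin 2 (new)  [load 16/30]
  23 → cabin 3 (new)  [load 23/30]
  16 → cabin 4 (new)  [load 16/30]
  20 → cabin 5 (new)  [load 20/30]
  20 → cabin 6 (new)  [load 20/30]
  7 → cabin 3  [load 30/30]
  7 → cabin 5  [load 27/30]
6 cabins opened.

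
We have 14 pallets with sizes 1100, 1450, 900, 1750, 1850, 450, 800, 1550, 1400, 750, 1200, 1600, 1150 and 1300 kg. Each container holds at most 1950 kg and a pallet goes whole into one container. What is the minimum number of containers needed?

11

Total = 1850 + 1750 + 1600 + 1550 + 1450 + 1400 + 1300 + 1200 + 1150 + 1100 + 900 + 800 + 750 + 450 = 17250 kg.
Lower bound: ⌈17250/1950⌉ = 9 containers.
Also, 10 pallets each exceed 975 kg, and no two of those can share a container, so at least 10 containers are needed.
A packing using 11 containers:
  container 1: 1850 = 1850
  container 2: 1750 = 1750
  container 3: 1600 = 1600
  container 4: 1550 = 1550
  container 5: 1450 + 450 = 1900
  container 6: 1400 = 1400
  container 7: 1300 = 1300
  container 8: 1200 + 750 = 1950
  container 9: 1150 + 800 = 1950
  container 10: 1100 = 1100
  container 11: 900 = 900
No arrangement into 10 containers stays within capacity, so 11 is optimal.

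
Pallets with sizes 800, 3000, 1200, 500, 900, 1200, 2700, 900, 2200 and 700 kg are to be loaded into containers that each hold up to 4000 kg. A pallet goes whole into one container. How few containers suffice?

Total = 3000 + 2700 + 2200 + 1200 + 1200 + 900 + 900 + 800 + 700 + 500 = 14100 kg.
Lower bound: ⌈14100/4000⌉ = 4 containers.
A packing using 4 containers:
  container 1: 3000 + 900 = 3900
  container 2: 2700 + 1200 = 3900
  container 3: 2200 + 1200 + 500 = 3900
  container 4: 900 + 800 + 700 = 2400
This matches the lower bound, so 4 is optimal.

4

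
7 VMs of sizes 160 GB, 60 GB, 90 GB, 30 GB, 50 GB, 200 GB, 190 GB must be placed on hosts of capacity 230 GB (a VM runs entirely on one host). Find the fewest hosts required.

Total = 200 + 190 + 160 + 90 + 60 + 50 + 30 = 780 GB.
Lower bound: ⌈780/230⌉ = 4 hosts.
A packing using 4 hosts:
  host 1: 200 + 30 = 230
  host 2: 190 = 190
  host 3: 160 + 60 = 220
  host 4: 90 + 50 = 140
This matches the lower bound, so 4 is optimal.

4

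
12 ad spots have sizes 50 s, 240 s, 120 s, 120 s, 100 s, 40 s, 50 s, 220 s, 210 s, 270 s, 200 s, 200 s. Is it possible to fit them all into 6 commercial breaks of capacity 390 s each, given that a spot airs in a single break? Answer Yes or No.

A valid assignment using 6 commercial breaks:
  break 1: 270 + 120 = 390
  break 2: 240 + 120 = 360
  break 3: 220 + 100 + 50 = 370
  break 4: 210 + 50 + 40 = 300
  break 5: 200 = 200
  break 6: 200 = 200
Every load is within 390 s, so 6 commercial breaks suffice.

Yes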